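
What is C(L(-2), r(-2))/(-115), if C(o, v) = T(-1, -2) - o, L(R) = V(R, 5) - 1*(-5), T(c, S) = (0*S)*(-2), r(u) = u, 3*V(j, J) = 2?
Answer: 17/345 ≈ 0.049275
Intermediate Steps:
V(j, J) = ⅔ (V(j, J) = (⅓)*2 = ⅔)
T(c, S) = 0 (T(c, S) = 0*(-2) = 0)
L(R) = 17/3 (L(R) = ⅔ - 1*(-5) = ⅔ + 5 = 17/3)
C(o, v) = -o (C(o, v) = 0 - o = -o)
C(L(-2), r(-2))/(-115) = -1*17/3/(-115) = -17/3*(-1/115) = 17/345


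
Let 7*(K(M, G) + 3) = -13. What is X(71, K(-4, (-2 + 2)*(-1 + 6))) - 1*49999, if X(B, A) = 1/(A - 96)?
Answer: -35299301/706 ≈ -49999.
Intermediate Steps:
K(M, G) = -34/7 (K(M, G) = -3 + (⅐)*(-13) = -3 - 13/7 = -34/7)
X(B, A) = 1/(-96 + A)
X(71, K(-4, (-2 + 2)*(-1 + 6))) - 1*49999 = 1/(-96 - 34/7) - 1*49999 = 1/(-706/7) - 49999 = -7/706 - 49999 = -35299301/706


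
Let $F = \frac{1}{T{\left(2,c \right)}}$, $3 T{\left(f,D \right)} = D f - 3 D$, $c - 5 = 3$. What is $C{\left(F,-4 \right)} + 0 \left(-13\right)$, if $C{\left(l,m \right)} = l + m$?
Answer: $- \frac{35}{8} \approx -4.375$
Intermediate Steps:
$c = 8$ ($c = 5 + 3 = 8$)
$T{\left(f,D \right)} = - D + \frac{D f}{3}$ ($T{\left(f,D \right)} = \frac{D f - 3 D}{3} = \frac{- 3 D + D f}{3} = - D + \frac{D f}{3}$)
$F = - \frac{3}{8}$ ($F = \frac{1}{\frac{1}{3} \cdot 8 \left(-3 + 2\right)} = \frac{1}{\frac{1}{3} \cdot 8 \left(-1\right)} = \frac{1}{- \frac{8}{3}} = - \frac{3}{8} \approx -0.375$)
$C{\left(F,-4 \right)} + 0 \left(-13\right) = \left(- \frac{3}{8} - 4\right) + 0 \left(-13\right) = - \frac{35}{8} + 0 = - \frac{35}{8}$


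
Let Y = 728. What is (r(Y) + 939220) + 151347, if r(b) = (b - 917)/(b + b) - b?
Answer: 226686485/208 ≈ 1.0898e+6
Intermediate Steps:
r(b) = -b + (-917 + b)/(2*b) (r(b) = (-917 + b)/((2*b)) - b = (-917 + b)*(1/(2*b)) - b = (-917 + b)/(2*b) - b = -b + (-917 + b)/(2*b))
(r(Y) + 939220) + 151347 = ((1/2 - 1*728 - 917/2/728) + 939220) + 151347 = ((1/2 - 728 - 917/2*1/728) + 939220) + 151347 = ((1/2 - 728 - 131/208) + 939220) + 151347 = (-151451/208 + 939220) + 151347 = 195206309/208 + 151347 = 226686485/208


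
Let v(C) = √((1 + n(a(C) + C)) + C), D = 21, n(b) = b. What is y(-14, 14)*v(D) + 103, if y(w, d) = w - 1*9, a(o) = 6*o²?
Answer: 103 - 23*√2689 ≈ -1089.7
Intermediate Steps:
y(w, d) = -9 + w (y(w, d) = w - 9 = -9 + w)
v(C) = √(1 + 2*C + 6*C²) (v(C) = √((1 + (6*C² + C)) + C) = √((1 + (C + 6*C²)) + C) = √((1 + C + 6*C²) + C) = √(1 + 2*C + 6*C²))
y(-14, 14)*v(D) + 103 = (-9 - 14)*√(1 + 2*21 + 6*21²) + 103 = -23*√(1 + 42 + 6*441) + 103 = -23*√(1 + 42 + 2646) + 103 = -23*√2689 + 103 = 103 - 23*√2689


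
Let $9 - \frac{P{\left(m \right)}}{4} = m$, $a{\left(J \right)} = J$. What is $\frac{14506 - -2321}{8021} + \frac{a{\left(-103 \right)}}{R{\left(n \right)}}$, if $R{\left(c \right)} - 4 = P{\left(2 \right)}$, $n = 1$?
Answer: $- \frac{287699}{256672} \approx -1.1209$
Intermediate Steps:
$P{\left(m \right)} = 36 - 4 m$
$R{\left(c \right)} = 32$ ($R{\left(c \right)} = 4 + \left(36 - 8\right) = 4 + 28 = 32$)
$\frac{14506 - -2321}{8021} + \frac{a{\left(-103 \right)}}{R{\left(n \right)}} = \frac{14506 - -2321}{8021} - \frac{103}{32} = \left(14506 + 2321\right) \frac{1}{8021} - \frac{103}{32} = 16827 \cdot \frac{1}{8021} - \frac{103}{32} = \frac{16827}{8021} - \frac{103}{32} = - \frac{287699}{256672}$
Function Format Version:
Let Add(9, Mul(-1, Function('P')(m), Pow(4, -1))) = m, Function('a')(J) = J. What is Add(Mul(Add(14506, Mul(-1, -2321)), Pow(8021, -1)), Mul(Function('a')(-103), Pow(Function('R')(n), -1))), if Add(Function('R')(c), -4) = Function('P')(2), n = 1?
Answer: Rational(-287699, 256672) ≈ -1.1209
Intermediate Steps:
Function('P')(m) = Add(36, Mul(-4, m))
Function('R')(c) = 32 (Function('R')(c) = Add(4, Add(36, Mul(-4, 2))) = Add(4, Add(36, -8)) = Add(4, 28) = 32)
Add(Mul(Add(14506, Mul(-1, -2321)), Pow(8021, -1)), Mul(Function('a')(-103), Pow(Function('R')(n), -1))) = Add(Mul(Add(14506, Mul(-1, -2321)), Pow(8021, -1)), Mul(-103, Pow(32, -1))) = Add(Mul(Add(14506, 2321), Rational(1, 8021)), Mul(-103, Rational(1, 32))) = Add(Mul(16827, Rational(1, 8021)), Rational(-103, 32)) = Add(Rational(16827, 8021), Rational(-103, 32)) = Rational(-287699, 256672)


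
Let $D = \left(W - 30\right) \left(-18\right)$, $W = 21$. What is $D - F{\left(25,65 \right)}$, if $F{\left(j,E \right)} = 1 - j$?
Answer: $186$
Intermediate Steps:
$D = 162$ ($D = \left(21 - 30\right) \left(-18\right) = \left(-9\right) \left(-18\right) = 162$)
$D - F{\left(25,65 \right)} = 162 - \left(1 - 25\right) = 162 - -24 = 162 + 24 = 186$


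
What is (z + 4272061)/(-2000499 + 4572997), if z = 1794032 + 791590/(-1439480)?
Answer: 873201876005/370305942104 ≈ 2.3581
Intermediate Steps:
z = 258247239177/143948 (z = 1794032 + 791590*(-1/1439480) = 1794032 - 79159/143948 = 258247239177/143948 ≈ 1.7940e+6)
(z + 4272061)/(-2000499 + 4572997) = (258247239177/143948 + 4272061)/(-2000499 + 4572997) = (873201876005/143948)/2572498 = (873201876005/143948)*(1/2572498) = 873201876005/370305942104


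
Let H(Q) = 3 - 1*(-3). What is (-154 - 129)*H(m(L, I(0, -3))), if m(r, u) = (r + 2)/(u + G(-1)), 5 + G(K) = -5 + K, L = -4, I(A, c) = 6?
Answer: -1698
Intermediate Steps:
G(K) = -10 + K (G(K) = -5 + (-5 + K) = -10 + K)
m(r, u) = (2 + r)/(-11 + u) (m(r, u) = (r + 2)/(u + (-10 - 1)) = (2 + r)/(u - 11) = (2 + r)/(-11 + u))
H(Q) = 6 (H(Q) = 3 + 3 = 6)
(-154 - 129)*H(m(L, I(0, -3))) = (-154 - 129)*6 = -283*6 = -1698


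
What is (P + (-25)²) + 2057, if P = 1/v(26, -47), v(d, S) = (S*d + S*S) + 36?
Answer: 2743687/1023 ≈ 2682.0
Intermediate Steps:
v(d, S) = 36 + S² + S*d (v(d, S) = (S*d + S²) + 36 = (S² + S*d) + 36 = 36 + S² + S*d)
P = 1/1023 (P = 1/(36 + (-47)² - 47*26) = 1/(36 + 2209 - 1222) = 1/1023 ≈ 0.00097752)
(P + (-25)²) + 2057 = (1/1023 + (-25)²) + 2057 = (1/1023 + 625) + 2057 = 639376/1023 + 2057 = 2743687/1023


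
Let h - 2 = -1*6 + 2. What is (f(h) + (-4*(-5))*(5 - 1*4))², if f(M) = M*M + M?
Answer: 484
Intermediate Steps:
h = -2 (h = 2 + (-1*6 + 2) = 2 + (-6 + 2) = 2 - 4 = -2)
f(M) = M + M² (f(M) = M² + M = M + M²)
(f(h) + (-4*(-5))*(5 - 1*4))² = (-2*(1 - 2) + (-4*(-5))*(5 - 1*4))² = (-2*(-1) + 20*(5 - 4))² = (2 + 20*1)² = (2 + 20)² = 22² = 484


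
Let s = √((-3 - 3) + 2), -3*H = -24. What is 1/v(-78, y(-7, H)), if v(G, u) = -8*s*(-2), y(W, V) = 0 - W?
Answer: -I/32 ≈ -0.03125*I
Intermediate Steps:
H = 8 (H = -⅓*(-24) = 8)
y(W, V) = -W
s = 2*I (s = √(-6 + 2) = √(-4) = 2*I ≈ 2.0*I)
v(G, u) = 32*I (v(G, u) = -16*I*(-2) = 32*I)
1/v(-78, y(-7, H)) = 1/(32*I) = -I/32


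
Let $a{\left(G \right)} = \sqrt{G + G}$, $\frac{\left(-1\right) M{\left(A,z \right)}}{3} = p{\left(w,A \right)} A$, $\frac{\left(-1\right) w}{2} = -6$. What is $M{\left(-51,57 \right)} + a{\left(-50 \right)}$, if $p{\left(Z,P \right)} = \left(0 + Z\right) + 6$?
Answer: $2754 + 10 i \approx 2754.0 + 10.0 i$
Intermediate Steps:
$w = 12$ ($w = \left(-2\right) \left(-6\right) = 12$)
$p{\left(Z,P \right)} = 6 + Z$ ($p{\left(Z,P \right)} = Z + 6 = 6 + Z$)
$M{\left(A,z \right)} = - 54 A$ ($M{\left(A,z \right)} = - 3 \left(6 + 12\right) A = - 3 \cdot 18 A = - 54 A$)
$a{\left(G \right)} = \sqrt{2} \sqrt{G}$ ($a{\left(G \right)} = \sqrt{2 G} = \sqrt{2} \sqrt{G}$)
$M{\left(-51,57 \right)} + a{\left(-50 \right)} = \left(-54\right) \left(-51\right) + \sqrt{2} \sqrt{-50} = 2754 + \sqrt{2} \cdot 5 i \sqrt{2} = 2754 + 10 i$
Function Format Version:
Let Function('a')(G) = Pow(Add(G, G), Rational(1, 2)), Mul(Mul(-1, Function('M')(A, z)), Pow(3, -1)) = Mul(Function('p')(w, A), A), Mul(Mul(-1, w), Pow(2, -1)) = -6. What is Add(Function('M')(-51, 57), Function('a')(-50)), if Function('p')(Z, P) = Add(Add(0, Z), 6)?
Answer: Add(2754, Mul(10, I)) ≈ Add(2754.0, Mul(10.000, I))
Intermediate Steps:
w = 12 (w = Mul(-2, -6) = 12)
Function('p')(Z, P) = Add(6, Z) (Function('p')(Z, P) = Add(Z, 6) = Add(6, Z))
Function('M')(A, z) = Mul(-54, A) (Function('M')(A, z) = Mul(-3, Mul(Add(6, 12), A)) = Mul(-3, Mul(18, A)) = Mul(-54, A))
Function('a')(G) = Mul(Pow(2, Rational(1, 2)), Pow(G, Rational(1, 2))) (Function('a')(G) = Pow(Mul(2, G), Rational(1, 2)) = Mul(Pow(2, Rational(1, 2)), Pow(G, Rational(1, 2))))
Add(Function('M')(-51, 57), Function('a')(-50)) = Add(Mul(-54, -51), Mul(Pow(2, Rational(1, 2)), Pow(-50, Rational(1, 2)))) = Add(2754, Mul(Pow(2, Rational(1, 2)), Mul(5, I, Pow(2, Rational(1, 2))))) = Add(2754, Mul(10, I))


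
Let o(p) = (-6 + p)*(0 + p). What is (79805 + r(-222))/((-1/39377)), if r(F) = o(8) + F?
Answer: -3134369823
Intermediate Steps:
o(p) = p*(-6 + p) (o(p) = (-6 + p)*p = p*(-6 + p))
r(F) = 16 + F (r(F) = 8*(-6 + 8) + F = 8*2 + F = 16 + F)
(79805 + r(-222))/((-1/39377)) = (79805 + (16 - 222))/((-1/39377)) = (79805 - 206)/((-1*1/39377)) = 79599/(-1/39377) = 79599*(-39377) = -3134369823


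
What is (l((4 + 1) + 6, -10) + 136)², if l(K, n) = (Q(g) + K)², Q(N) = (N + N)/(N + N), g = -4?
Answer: 78400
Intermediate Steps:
Q(N) = 1 (Q(N) = (2*N)/((2*N)) = (2*N)*(1/(2*N)) = 1)
l(K, n) = (1 + K)²
(l((4 + 1) + 6, -10) + 136)² = ((1 + ((4 + 1) + 6))² + 136)² = ((1 + (5 + 6))² + 136)² = ((1 + 11)² + 136)² = (12² + 136)² = (144 + 136)² = 280² = 78400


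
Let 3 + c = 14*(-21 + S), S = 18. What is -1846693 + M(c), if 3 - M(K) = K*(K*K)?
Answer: -1755565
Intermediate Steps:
c = -45 (c = -3 + 14*(-21 + 18) = -3 + 14*(-3) = -3 - 42 = -45)
M(K) = 3 - K³ (M(K) = 3 - K*K*K = 3 - K*K² = 3 - K³)
-1846693 + M(c) = -1846693 + (3 - 1*(-45)³) = -1846693 + (3 - 1*(-91125)) = -1846693 + (3 + 91125) = -1846693 + 91128 = -1755565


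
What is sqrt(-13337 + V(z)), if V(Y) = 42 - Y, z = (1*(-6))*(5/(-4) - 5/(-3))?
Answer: I*sqrt(53170)/2 ≈ 115.29*I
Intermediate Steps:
z = -5/2 (z = -6*(5*(-1/4) - 5*(-1/3)) = -6*(-5/4 + 5/3) = -6*5/12 = -5/2 ≈ -2.5000)
sqrt(-13337 + V(z)) = sqrt(-13337 + (42 - 1*(-5/2))) = sqrt(-13337 + (42 + 5/2)) = sqrt(-13337 + 89/2) = sqrt(-26585/2) = I*sqrt(53170)/2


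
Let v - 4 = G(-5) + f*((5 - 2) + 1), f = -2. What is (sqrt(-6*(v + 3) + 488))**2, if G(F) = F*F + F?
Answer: 374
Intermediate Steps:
G(F) = F + F**2 (G(F) = F**2 + F = F + F**2)
v = 16 (v = 4 + (-5*(1 - 5) - 2*((5 - 2) + 1)) = 4 + (-5*(-4) - 2*(3 + 1)) = 4 + (20 - 2*4) = 4 + (20 - 8) = 4 + 12 = 16)
(sqrt(-6*(v + 3) + 488))**2 = (sqrt(-6*(16 + 3) + 488))**2 = (sqrt(-6*19 + 488))**2 = (sqrt(-114 + 488))**2 = (sqrt(374))**2 = 374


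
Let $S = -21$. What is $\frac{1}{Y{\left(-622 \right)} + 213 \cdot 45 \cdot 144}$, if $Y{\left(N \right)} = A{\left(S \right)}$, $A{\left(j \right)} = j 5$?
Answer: $\frac{1}{1380135} \approx 7.2457 \cdot 10^{-7}$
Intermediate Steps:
$A{\left(j \right)} = 5 j$
$Y{\left(N \right)} = -105$ ($Y{\left(N \right)} = 5 \left(-21\right) = -105$)
$\frac{1}{Y{\left(-622 \right)} + 213 \cdot 45 \cdot 144} = \frac{1}{-105 + 213 \cdot 45 \cdot 144} = \frac{1}{-105 + 9585 \cdot 144} = \frac{1}{-105 + 1380240} = \frac{1}{1380135}$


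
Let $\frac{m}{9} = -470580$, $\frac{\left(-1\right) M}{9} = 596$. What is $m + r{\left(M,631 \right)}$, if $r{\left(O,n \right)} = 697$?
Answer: $-4234523$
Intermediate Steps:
$M = -5364$ ($M = \left(-9\right) 596 = -5364$)
$m = -4235220$ ($m = 9 \left(-470580\right) = -4235220$)
$m + r{\left(M,631 \right)} = -4235220 + 697 = -4234523$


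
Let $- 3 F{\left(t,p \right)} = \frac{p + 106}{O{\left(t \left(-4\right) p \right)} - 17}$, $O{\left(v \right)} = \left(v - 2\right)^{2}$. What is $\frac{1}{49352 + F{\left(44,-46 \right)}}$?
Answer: $\frac{65512819}{3233188643268} \approx 2.0263 \cdot 10^{-5}$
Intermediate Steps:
$O{\left(v \right)} = \left(-2 + v\right)^{2}$
$F{\left(t,p \right)} = - \frac{106 + p}{3 \left(-17 + \left(-2 - 4 p t\right)^{2}\right)}$ ($F{\left(t,p \right)} = - \frac{\left(p + 106\right) \frac{1}{\left(-2 + t \left(-4\right) p\right)^{2} - 17}}{3} = - \frac{\left(106 + p\right) \frac{1}{\left(-2 + - 4 t p\right)^{2} - 17}}{3} = - \frac{\left(106 + p\right) \frac{1}{\left(-2 - 4 p t\right)^{2} - 17}}{3} = - \frac{\left(106 + p\right) \frac{1}{-17 + \left(-2 - 4 p t\right)^{2}}}{3} = - \frac{\frac{1}{-17 + \left(-2 - 4 p t\right)^{2}} \left(106 + p\right)}{3} = - \frac{106 + p}{3 \left(-17 + \left(-2 - 4 p t\right)^{2}\right)}$)
$\frac{1}{49352 + F{\left(44,-46 \right)}} = \frac{1}{49352 + \frac{-106 - -46}{3 \left(-17 + 4 \left(1 + 2 \left(-46\right) 44\right)^{2}\right)}} = \frac{1}{49352 + \frac{-106 + 46}{3 \left(-17 + 4 \left(1 - 4048\right)^{2}\right)}} = \frac{1}{49352 + \frac{1}{3} \frac{1}{-17 + 4 \left(-4047\right)^{2}} \left(-60\right)} = \frac{1}{49352 + \frac{1}{3} \frac{1}{-17 + 4 \cdot 16378209} \left(-60\right)} = \frac{1}{49352 + \frac{1}{3} \frac{1}{-17 + 65512836} \left(-60\right)} = \frac{1}{49352 + \frac{1}{3} \cdot \frac{1}{65512819} \left(-60\right)} = \frac{1}{49352 - \frac{20}{65512819}} = \frac{1}{\frac{3233188643268}{65512819}} = \frac{65512819}{3233188643268}$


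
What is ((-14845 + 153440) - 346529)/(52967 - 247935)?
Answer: 103967/97484 ≈ 1.0665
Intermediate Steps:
((-14845 + 153440) - 346529)/(52967 - 247935) = (138595 - 346529)/(-194968) = -207934*(-1/194968) = 103967/97484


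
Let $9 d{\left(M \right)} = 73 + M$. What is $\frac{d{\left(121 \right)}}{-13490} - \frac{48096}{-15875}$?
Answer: $\frac{583625561}{192738375} \approx 3.0281$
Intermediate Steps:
$d{\left(M \right)} = \frac{73}{9} + \frac{M}{9}$ ($d{\left(M \right)} = \frac{73 + M}{9} = \frac{73}{9} + \frac{M}{9}$)
$\frac{d{\left(121 \right)}}{-13490} - \frac{48096}{-15875} = \frac{\frac{73}{9} + \frac{1}{9} \cdot 121}{-13490} - \frac{48096}{-15875} = \left(\frac{73}{9} + \frac{121}{9}\right) \left(- \frac{1}{13490}\right) - - \frac{48096}{15875} = \frac{194}{9} \left(- \frac{1}{13490}\right) + \frac{48096}{15875} = - \frac{97}{60705} + \frac{48096}{15875} = \frac{583625561}{192738375}$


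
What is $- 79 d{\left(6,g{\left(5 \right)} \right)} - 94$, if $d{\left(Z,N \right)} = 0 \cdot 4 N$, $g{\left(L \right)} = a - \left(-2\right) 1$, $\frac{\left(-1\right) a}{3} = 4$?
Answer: $-94$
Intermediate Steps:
$a = -12$ ($a = \left(-3\right) 4 = -12$)
$g{\left(L \right)} = -10$ ($g{\left(L \right)} = -12 - \left(-2\right) 1 = -12 - -2 = -12 + 2 = -10$)
$d{\left(Z,N \right)} = 0$ ($d{\left(Z,N \right)} = 0 N = 0$)
$- 79 d{\left(6,g{\left(5 \right)} \right)} - 94 = \left(-79\right) 0 - 94 = 0 - 94 = -94$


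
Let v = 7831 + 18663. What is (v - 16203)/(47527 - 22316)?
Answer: 10291/25211 ≈ 0.40820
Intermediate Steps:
v = 26494
(v - 16203)/(47527 - 22316) = (26494 - 16203)/(47527 - 22316) = 10291/25211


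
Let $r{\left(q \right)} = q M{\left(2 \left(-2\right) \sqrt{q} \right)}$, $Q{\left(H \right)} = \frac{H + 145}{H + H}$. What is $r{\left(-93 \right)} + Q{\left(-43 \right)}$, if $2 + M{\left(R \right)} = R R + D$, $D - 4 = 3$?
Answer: $\frac{5930466}{43} \approx 1.3792 \cdot 10^{5}$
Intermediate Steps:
$D = 7$ ($D = 4 + 3 = 7$)
$M{\left(R \right)} = 5 + R^{2}$ ($M{\left(R \right)} = -2 + \left(R R + 7\right) = -2 + \left(R^{2} + 7\right) = -2 + \left(7 + R^{2}\right) = 5 + R^{2}$)
$Q{\left(H \right)} = \frac{145 + H}{2 H}$
$r{\left(q \right)} = q \left(5 + 16 q\right)$ ($r{\left(q \right)} = q \left(5 + \left(2 \left(-2\right) \sqrt{q}\right)^{2}\right) = q \left(5 + \left(- 4 \sqrt{q}\right)^{2}\right) = q \left(5 + 16 q\right)$)
$r{\left(-93 \right)} + Q{\left(-43 \right)} = - 93 \left(5 + 16 \left(-93\right)\right) + \frac{145 - 43}{2 \left(-43\right)} = - 93 \left(5 - 1488\right) + \frac{1}{2} \left(- \frac{1}{43}\right) 102 = \left(-93\right) \left(-1483\right) - \frac{51}{43} = 137919 - \frac{51}{43} = \frac{5930466}{43}$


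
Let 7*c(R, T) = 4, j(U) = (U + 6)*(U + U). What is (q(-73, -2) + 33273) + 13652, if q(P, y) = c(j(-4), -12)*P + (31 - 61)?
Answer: 327973/7 ≈ 46853.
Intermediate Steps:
j(U) = 2*U*(6 + U) (j(U) = (6 + U)*(2*U) = 2*U*(6 + U))
c(R, T) = 4/7 (c(R, T) = (⅐)*4 = 4/7)
q(P, y) = -30 + 4*P/7 (q(P, y) = 4*P/7 + (31 - 61) = 4*P/7 - 30 = -30 + 4*P/7)
(q(-73, -2) + 33273) + 13652 = ((-30 + (4/7)*(-73)) + 33273) + 13652 = ((-30 - 292/7) + 33273) + 13652 = (-502/7 + 33273) + 13652 = 232409/7 + 13652 = 327973/7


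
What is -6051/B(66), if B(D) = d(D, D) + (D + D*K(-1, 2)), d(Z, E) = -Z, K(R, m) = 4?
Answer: -2017/88 ≈ -22.920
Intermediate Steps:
B(D) = 4*D (B(D) = -D + (D + D*4) = -D + (D + 4*D) = -D + 5*D = 4*D)
-6051/B(66) = -6051/(4*66) = -6051/264 = -6051*1/264 = -2017/88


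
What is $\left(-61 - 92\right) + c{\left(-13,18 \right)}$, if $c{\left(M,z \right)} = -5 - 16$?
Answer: $-174$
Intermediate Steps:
$c{\left(M,z \right)} = -21$ ($c{\left(M,z \right)} = -5 - 16 = -21$)
$\left(-61 - 92\right) + c{\left(-13,18 \right)} = \left(-61 - 92\right) - 21 = -153 - 21 = -174$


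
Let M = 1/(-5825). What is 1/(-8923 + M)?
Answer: -5825/51976476 ≈ -0.00011207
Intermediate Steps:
M = -1/5825 ≈ -0.00017167
1/(-8923 + M) = 1/(-8923 - 1/5825) = 1/(-51976476/5825) = -5825/51976476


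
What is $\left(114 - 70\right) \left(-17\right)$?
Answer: $-748$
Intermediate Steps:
$\left(114 - 70\right) \left(-17\right) = 44 \left(-17\right) = -748$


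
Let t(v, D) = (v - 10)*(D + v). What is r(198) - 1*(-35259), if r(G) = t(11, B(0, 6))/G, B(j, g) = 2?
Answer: 6981295/198 ≈ 35259.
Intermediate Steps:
t(v, D) = (-10 + v)*(D + v)
r(G) = 13/G (r(G) = (11**2 - 10*2 - 10*11 + 2*11)/G = (121 - 20 - 110 + 22)/G = 13/G)
r(198) - 1*(-35259) = 13/198 - 1*(-35259) = 13*(1/198) + 35259 = 13/198 + 35259 = 6981295/198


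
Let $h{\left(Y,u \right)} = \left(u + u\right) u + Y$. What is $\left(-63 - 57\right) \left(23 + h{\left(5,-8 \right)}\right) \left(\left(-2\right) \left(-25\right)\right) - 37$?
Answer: $-936037$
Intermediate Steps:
$h{\left(Y,u \right)} = Y + 2 u^{2}$ ($h{\left(Y,u \right)} = 2 u u + Y = 2 u^{2} + Y = Y + 2 u^{2}$)
$\left(-63 - 57\right) \left(23 + h{\left(5,-8 \right)}\right) \left(\left(-2\right) \left(-25\right)\right) - 37 = \left(-63 - 57\right) \left(23 + \left(5 + 2 \left(-8\right)^{2}\right)\right) \left(\left(-2\right) \left(-25\right)\right) - 37 = - 120 \left(23 + \left(5 + 2 \cdot 64\right)\right) 50 - 37 = - 120 \left(23 + \left(5 + 128\right)\right) 50 - 37 = - 120 \left(23 + 133\right) 50 - 37 = \left(-120\right) 156 \cdot 50 - 37 = \left(-18720\right) 50 - 37 = -936000 - 37 = -936037$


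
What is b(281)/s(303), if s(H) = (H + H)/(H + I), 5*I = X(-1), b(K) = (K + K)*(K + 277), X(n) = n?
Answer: 79130724/505 ≈ 1.5669e+5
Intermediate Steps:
b(K) = 2*K*(277 + K) (b(K) = (2*K)*(277 + K) = 2*K*(277 + K))
I = -⅕ (I = (⅕)*(-1) = -⅕ ≈ -0.20000)
s(H) = 2*H/(-⅕ + H) (s(H) = (H + H)/(H - ⅕) = (2*H)/(-⅕ + H) = 2*H/(-⅕ + H))
b(281)/s(303) = (2*281*(277 + 281))/((10*303/(-1 + 5*303))) = (2*281*558)/((10*303/(-1 + 1515))) = 313596/((10*303/1514)) = 313596/((10*303*(1/1514))) = 313596/(1515/757) = 313596*(757/1515) = 79130724/505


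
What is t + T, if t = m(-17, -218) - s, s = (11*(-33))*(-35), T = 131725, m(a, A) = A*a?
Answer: 122726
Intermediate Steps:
s = 12705 (s = -363*(-35) = 12705)
t = -8999 (t = -218*(-17) - 1*12705 = 3706 - 12705 = -8999)
t + T = -8999 + 131725 = 122726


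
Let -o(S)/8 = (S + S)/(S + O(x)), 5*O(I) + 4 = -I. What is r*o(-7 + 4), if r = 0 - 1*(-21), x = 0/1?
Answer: -5040/19 ≈ -265.26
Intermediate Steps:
x = 0 (x = 0*1 = 0)
O(I) = -⅘ - I/5 (O(I) = -⅘ + (-I)/5 = -⅘ - I/5)
o(S) = -16*S/(-⅘ + S) (o(S) = -8*(S + S)/(S + (-⅘ - ⅕*0)) = -8*2*S/(S + (-⅘ + 0)) = -8*2*S/(S - ⅘) = -8*2*S/(-⅘ + S) = -16*S/(-⅘ + S))
r = 21 (r = 0 + 21 = 21)
r*o(-7 + 4) = 21*(-80*(-7 + 4)/(-4 + 5*(-7 + 4))) = 21*(-80*(-3)/(-4 + 5*(-3))) = 21*(-80*(-3)/(-4 - 15)) = 21*(-80*(-3)/(-19)) = 21*(-80*(-3)*(-1/19)) = 21*(-240/19) = -5040/19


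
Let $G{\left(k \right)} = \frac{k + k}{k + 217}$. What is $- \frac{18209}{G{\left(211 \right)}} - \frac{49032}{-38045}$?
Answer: $- \frac{148240594918}{8027495} \approx -18467.0$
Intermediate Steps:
$G{\left(k \right)} = \frac{2 k}{217 + k}$
$- \frac{18209}{G{\left(211 \right)}} - \frac{49032}{-38045} = - \frac{18209}{2 \cdot 211 \frac{1}{217 + 211}} - \frac{49032}{-38045} = - \frac{18209}{2 \cdot 211 \cdot \frac{1}{428}} - - \frac{49032}{38045} = - \frac{18209}{2 \cdot 211 \cdot \frac{1}{428}} + \frac{49032}{38045} = - \frac{18209}{\frac{211}{214}} + \frac{49032}{38045} = \left(-18209\right) \frac{214}{211} + \frac{49032}{38045} = - \frac{3896726}{211} + \frac{49032}{38045} = - \frac{148240594918}{8027495}$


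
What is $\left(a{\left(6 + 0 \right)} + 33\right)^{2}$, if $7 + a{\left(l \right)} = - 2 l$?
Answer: $196$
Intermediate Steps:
$a{\left(l \right)} = -7 - 2 l$
$\left(a{\left(6 + 0 \right)} + 33\right)^{2} = \left(\left(-7 - 2 \left(6 + 0\right)\right) + 33\right)^{2} = \left(\left(-7 - 12\right) + 33\right)^{2} = \left(-19 + 33\right)^{2} = 14^{2} = 196$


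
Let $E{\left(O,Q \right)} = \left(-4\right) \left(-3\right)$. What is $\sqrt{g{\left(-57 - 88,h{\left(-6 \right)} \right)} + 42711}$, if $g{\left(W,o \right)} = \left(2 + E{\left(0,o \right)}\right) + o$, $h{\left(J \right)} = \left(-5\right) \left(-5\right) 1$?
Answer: $15 \sqrt{190} \approx 206.76$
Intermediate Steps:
$E{\left(O,Q \right)} = 12$
$h{\left(J \right)} = 25$ ($h{\left(J \right)} = 25 \cdot 1 = 25$)
$g{\left(W,o \right)} = 14 + o$ ($g{\left(W,o \right)} = \left(2 + 12\right) + o = 14 + o$)
$\sqrt{g{\left(-57 - 88,h{\left(-6 \right)} \right)} + 42711} = \sqrt{\left(14 + 25\right) + 42711} = \sqrt{39 + 42711} = \sqrt{42750} = 15 \sqrt{190}$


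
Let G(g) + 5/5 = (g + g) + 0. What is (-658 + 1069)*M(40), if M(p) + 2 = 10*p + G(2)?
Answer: 164811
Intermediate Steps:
G(g) = -1 + 2*g (G(g) = -1 + ((g + g) + 0) = -1 + (2*g + 0) = -1 + 2*g)
M(p) = 1 + 10*p (M(p) = -2 + (10*p + (-1 + 2*2)) = -2 + (10*p + (-1 + 4)) = -2 + (10*p + 3) = -2 + (3 + 10*p) = 1 + 10*p)
(-658 + 1069)*M(40) = (-658 + 1069)*(1 + 10*40) = 411*(1 + 400) = 411*401 = 164811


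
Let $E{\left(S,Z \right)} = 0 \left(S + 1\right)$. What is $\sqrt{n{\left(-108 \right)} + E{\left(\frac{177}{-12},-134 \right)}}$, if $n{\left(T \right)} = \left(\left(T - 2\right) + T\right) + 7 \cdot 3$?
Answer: $i \sqrt{197} \approx 14.036 i$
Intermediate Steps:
$E{\left(S,Z \right)} = 0$ ($E{\left(S,Z \right)} = 0 \left(1 + S\right) = 0$)
$n{\left(T \right)} = 19 + 2 T$ ($n{\left(T \right)} = \left(\left(-2 + T\right) + T\right) + 21 = \left(-2 + 2 T\right) + 21 = 19 + 2 T$)
$\sqrt{n{\left(-108 \right)} + E{\left(\frac{177}{-12},-134 \right)}} = \sqrt{\left(19 + 2 \left(-108\right)\right) + 0} = \sqrt{\left(19 - 216\right) + 0} = \sqrt{-197 + 0} = \sqrt{-197} = i \sqrt{197}$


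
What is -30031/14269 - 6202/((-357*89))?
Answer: -123668375/64766991 ≈ -1.9094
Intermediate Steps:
-30031/14269 - 6202/((-357*89)) = -30031*1/14269 - 6202/(-31773) = -30031/14269 - 6202*(-1/31773) = -30031/14269 + 886/4539 = -123668375/64766991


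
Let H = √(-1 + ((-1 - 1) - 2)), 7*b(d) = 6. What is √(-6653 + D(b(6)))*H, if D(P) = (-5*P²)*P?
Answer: -√79907065/49 ≈ -182.43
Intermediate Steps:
b(d) = 6/7 (b(d) = (⅐)*6 = 6/7)
D(P) = -5*P³
H = I*√5 (H = √(-1 + (-2 - 2)) = √(-1 - 4) = √(-5) = I*√5 ≈ 2.2361*I)
√(-6653 + D(b(6)))*H = √(-6653 - 5*(6/7)³)*(I*√5) = √(-6653 - 5*216/343)*(I*√5) = √(-6653 - 1080/343)*(I*√5) = √(-2283059/343)*(I*√5) = (I*√15981413/49)*(I*√5) = -√79907065/49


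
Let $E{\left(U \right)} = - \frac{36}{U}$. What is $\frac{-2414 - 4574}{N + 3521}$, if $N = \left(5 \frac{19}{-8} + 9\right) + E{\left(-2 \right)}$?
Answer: $- \frac{55904}{28289} \approx -1.9762$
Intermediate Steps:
$N = \frac{121}{8}$ ($N = \left(5 \frac{19}{-8} + 9\right) - \frac{36}{-2} = \left(5 \cdot 19 \left(- \frac{1}{8}\right) + 9\right) - -18 = \left(5 \left(- \frac{19}{8}\right) + 9\right) + 18 = \left(- \frac{95}{8} + 9\right) + 18 = - \frac{23}{8} + 18 = \frac{121}{8} \approx 15.125$)
$\frac{-2414 - 4574}{N + 3521} = \frac{-2414 - 4574}{\frac{121}{8} + 3521} = - \frac{6988}{\frac{28289}{8}} = \left(-6988\right) \frac{8}{28289} = - \frac{55904}{28289}$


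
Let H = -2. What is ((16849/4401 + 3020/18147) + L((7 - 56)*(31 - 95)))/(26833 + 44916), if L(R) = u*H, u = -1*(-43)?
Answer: -2183111873/1910076694101 ≈ -0.0011429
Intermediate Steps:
u = 43
L(R) = -86 (L(R) = 43*(-2) = -86)
((16849/4401 + 3020/18147) + L((7 - 56)*(31 - 95)))/(26833 + 44916) = ((16849/4401 + 3020/18147) - 86)/(26833 + 44916) = ((16849*(1/4401) + 3020*(1/18147)) - 86)/71749 = ((16849/4401 + 3020/18147) - 86)*(1/71749) = (106349941/26621649 - 86)*(1/71749) = -2183111873/26621649*1/71749 = -2183111873/1910076694101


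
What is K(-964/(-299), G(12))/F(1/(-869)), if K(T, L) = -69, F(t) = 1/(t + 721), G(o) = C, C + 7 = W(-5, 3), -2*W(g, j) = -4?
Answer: -43231812/869 ≈ -49749.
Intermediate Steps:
W(g, j) = 2 (W(g, j) = -½*(-4) = 2)
C = -5 (C = -7 + 2 = -5)
G(o) = -5
F(t) = 1/(721 + t)
K(-964/(-299), G(12))/F(1/(-869)) = -69/(1/(721 + 1/(-869))) = -69/(1/(721 - 1/869)) = -69/(1/(626548/869)) = -69/869/626548 = -69*626548/869 = -43231812/869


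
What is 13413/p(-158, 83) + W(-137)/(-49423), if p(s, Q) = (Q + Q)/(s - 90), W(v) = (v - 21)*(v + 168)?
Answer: -82200520142/4102109 ≈ -20039.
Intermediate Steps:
W(v) = (-21 + v)*(168 + v)
p(s, Q) = 2*Q/(-90 + s) (p(s, Q) = (2*Q)/(-90 + s) = 2*Q/(-90 + s))
13413/p(-158, 83) + W(-137)/(-49423) = 13413/((2*83/(-90 - 158))) + (-3528 + (-137)² + 147*(-137))/(-49423) = 13413/((2*83/(-248))) + (-3528 + 18769 - 20139)*(-1/49423) = 13413/((2*83*(-1/248))) - 4898*(-1/49423) = 13413/(-83/124) + 4898/49423 = 13413*(-124/83) + 4898/49423 = -1663212/83 + 4898/49423 = -82200520142/4102109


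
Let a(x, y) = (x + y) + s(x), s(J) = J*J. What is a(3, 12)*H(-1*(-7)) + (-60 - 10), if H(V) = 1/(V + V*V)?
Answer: -487/7 ≈ -69.571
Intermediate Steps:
s(J) = J²
H(V) = 1/(V + V²)
a(x, y) = x + y + x² (a(x, y) = (x + y) + x² = x + y + x²)
a(3, 12)*H(-1*(-7)) + (-60 - 10) = (3 + 12 + 3²)*(1/(((-1*(-7)))*(1 - 1*(-7)))) + (-60 - 10) = (3 + 12 + 9)*(1/(7*(1 + 7))) - 70 = 24*((⅐)/8) - 70 = 24*((⅐)*(⅛)) - 70 = 24*(1/56) - 70 = 3/7 - 70 = -487/7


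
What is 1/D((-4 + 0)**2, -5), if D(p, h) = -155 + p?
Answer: -1/139 ≈ -0.0071942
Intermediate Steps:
1/D((-4 + 0)**2, -5) = 1/(-155 + (-4 + 0)**2) = 1/(-155 + (-4)**2) = 1/(-155 + 16) = 1/(-139) = -1/139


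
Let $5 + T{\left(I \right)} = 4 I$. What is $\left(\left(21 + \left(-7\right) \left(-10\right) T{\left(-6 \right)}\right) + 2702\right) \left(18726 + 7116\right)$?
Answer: $17908506$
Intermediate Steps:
$T{\left(I \right)} = -5 + 4 I$
$\left(\left(21 + \left(-7\right) \left(-10\right) T{\left(-6 \right)}\right) + 2702\right) \left(18726 + 7116\right) = \left(\left(21 + \left(-7\right) \left(-10\right) \left(-5 + 4 \left(-6\right)\right)\right) + 2702\right) \left(18726 + 7116\right) = \left(\left(21 + 70 \left(-5 - 24\right)\right) + 2702\right) 25842 = \left(\left(21 + 70 \left(-29\right)\right) + 2702\right) 25842 = \left(\left(21 - 2030\right) + 2702\right) 25842 = \left(-2009 + 2702\right) 25842 = 693 \cdot 25842 = 17908506$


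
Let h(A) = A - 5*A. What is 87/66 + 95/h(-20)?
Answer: 441/176 ≈ 2.5057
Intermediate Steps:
h(A) = -4*A
87/66 + 95/h(-20) = 87/66 + 95/((-4*(-20))) = 87*(1/66) + 95/80 = 29/22 + 95*(1/80) = 29/22 + 19/16 = 441/176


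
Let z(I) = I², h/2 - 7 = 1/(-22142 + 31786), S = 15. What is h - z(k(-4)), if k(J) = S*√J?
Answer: 4407309/4822 ≈ 914.00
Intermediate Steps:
k(J) = 15*√J
h = 67509/4822 (h = 14 + 2/(-22142 + 31786) = 14 + 2/9644 = 14 + 2*(1/9644) = 14 + 1/4822 = 67509/4822 ≈ 14.000)
h - z(k(-4)) = 67509/4822 - (15*√(-4))² = 67509/4822 - (15*(2*I))² = 67509/4822 - (30*I)² = 67509/4822 - 1*(-900) = 67509/4822 + 900 = 4407309/4822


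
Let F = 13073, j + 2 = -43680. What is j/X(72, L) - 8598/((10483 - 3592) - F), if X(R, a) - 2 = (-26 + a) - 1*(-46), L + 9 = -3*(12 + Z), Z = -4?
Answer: 12278941/3091 ≈ 3972.5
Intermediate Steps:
j = -43682 (j = -2 - 43680 = -43682)
L = -33 (L = -9 - 3*(12 - 4) = -9 - 3*8 = -9 - 24 = -33)
X(R, a) = 22 + a (X(R, a) = 2 + ((-26 + a) - 1*(-46)) = 2 + ((-26 + a) + 46) = 2 + (20 + a) = 22 + a)
j/X(72, L) - 8598/((10483 - 3592) - F) = -43682/(22 - 33) - 8598/((10483 - 3592) - 1*13073) = -43682/(-11) - 8598/(6891 - 13073) = -43682*(-1/11) - 8598/(-6182) = 43682/11 - 8598*(-1/6182) = 43682/11 + 4299/3091 = 12278941/3091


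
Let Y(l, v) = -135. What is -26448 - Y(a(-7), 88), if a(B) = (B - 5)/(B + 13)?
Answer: -26313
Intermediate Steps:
a(B) = (-5 + B)/(13 + B)
-26448 - Y(a(-7), 88) = -26448 - 1*(-135) = -26448 + 135 = -26313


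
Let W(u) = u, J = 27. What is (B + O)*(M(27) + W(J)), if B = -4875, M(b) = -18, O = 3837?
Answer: -9342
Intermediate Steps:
(B + O)*(M(27) + W(J)) = (-4875 + 3837)*(-18 + 27) = -1038*9 = -9342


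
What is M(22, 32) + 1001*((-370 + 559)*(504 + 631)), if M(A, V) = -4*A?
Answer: 214729427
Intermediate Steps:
M(22, 32) + 1001*((-370 + 559)*(504 + 631)) = -4*22 + 1001*((-370 + 559)*(504 + 631)) = -88 + 1001*(189*1135) = -88 + 1001*214515 = -88 + 214729515 = 214729427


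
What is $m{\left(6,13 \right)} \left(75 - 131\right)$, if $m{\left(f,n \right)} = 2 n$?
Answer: $-1456$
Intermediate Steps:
$m{\left(6,13 \right)} \left(75 - 131\right) = 2 \cdot 13 \left(75 - 131\right) = 26 \left(-56\right) = -1456$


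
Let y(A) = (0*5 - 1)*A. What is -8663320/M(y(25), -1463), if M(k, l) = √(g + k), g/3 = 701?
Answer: -4331660*√2078/1039 ≈ -1.9005e+5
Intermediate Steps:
y(A) = -A (y(A) = (0 - 1)*A = -A)
g = 2103 (g = 3*701 = 2103)
M(k, l) = √(2103 + k)
-8663320/M(y(25), -1463) = -8663320/√(2103 - 1*25) = -8663320/√(2103 - 25) = -8663320*√2078/2078 = -4331660*√2078/1039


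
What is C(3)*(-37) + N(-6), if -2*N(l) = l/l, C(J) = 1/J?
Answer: -77/6 ≈ -12.833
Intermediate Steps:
C(J) = 1/J
N(l) = -½ (N(l) = -l/(2*l) = -½*1 = -½)
C(3)*(-37) + N(-6) = -37/3 - ½ = -77/6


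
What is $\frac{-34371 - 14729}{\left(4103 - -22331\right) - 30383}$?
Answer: $\frac{49100}{3949} \approx 12.434$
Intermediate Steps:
$\frac{-34371 - 14729}{\left(4103 - -22331\right) - 30383} = - \frac{49100}{\left(4103 + 22331\right) - 30383} = - \frac{49100}{26434 - 30383} = - \frac{49100}{-3949} = \left(-49100\right) \left(- \frac{1}{3949}\right) = \frac{49100}{3949}$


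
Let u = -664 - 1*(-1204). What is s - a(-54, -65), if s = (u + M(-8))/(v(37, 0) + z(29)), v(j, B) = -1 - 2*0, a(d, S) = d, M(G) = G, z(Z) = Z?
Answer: 73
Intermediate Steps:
v(j, B) = -1 (v(j, B) = -1 + 0 = -1)
u = 540 (u = -664 + 1204 = 540)
s = 19 (s = (540 - 8)/(-1 + 29) = 532/28 = 532*(1/28) = 19)
s - a(-54, -65) = 19 - 1*(-54) = 19 + 54 = 73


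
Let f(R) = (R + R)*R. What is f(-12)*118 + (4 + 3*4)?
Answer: 34000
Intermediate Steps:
f(R) = 2*R² (f(R) = (2*R)*R = 2*R²)
f(-12)*118 + (4 + 3*4) = (2*(-12)²)*118 + (4 + 3*4) = (2*144)*118 + (4 + 12) = 288*118 + 16 = 33984 + 16 = 34000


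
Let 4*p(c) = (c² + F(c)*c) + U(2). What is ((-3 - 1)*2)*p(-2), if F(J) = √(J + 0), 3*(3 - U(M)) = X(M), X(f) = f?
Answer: -38/3 + 4*I*√2 ≈ -12.667 + 5.6569*I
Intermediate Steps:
U(M) = 3 - M/3
F(J) = √J
p(c) = 7/12 + c²/4 + c^(3/2)/4 (p(c) = ((c² + √c*c) + (3 - ⅓*2))/4 = ((c² + c^(3/2)) + (3 - ⅔))/4 = ((c² + c^(3/2)) + 7/3)/4 = (7/3 + c² + c^(3/2))/4 = 7/12 + c²/4 + c^(3/2)/4)
((-3 - 1)*2)*p(-2) = ((-3 - 1)*2)*(7/12 + (¼)*(-2)² + (-2)^(3/2)/4) = (-4*2)*(7/12 + (¼)*4 + (-2*I*√2)/4) = -8*(7/12 + 1 - I*√2/2) = -8*(19/12 - I*√2/2) = -38/3 + 4*I*√2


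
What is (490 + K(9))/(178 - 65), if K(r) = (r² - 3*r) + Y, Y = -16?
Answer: 528/113 ≈ 4.6726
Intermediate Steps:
K(r) = -16 + r² - 3*r (K(r) = (r² - 3*r) - 16 = -16 + r² - 3*r)
(490 + K(9))/(178 - 65) = (490 + (-16 + 9² - 3*9))/(178 - 65) = (490 + (-16 + 81 - 27))/113 = (490 + 38)*(1/113) = 528*(1/113) = 528/113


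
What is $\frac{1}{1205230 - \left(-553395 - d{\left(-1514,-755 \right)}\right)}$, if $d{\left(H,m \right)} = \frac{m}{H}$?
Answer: $\frac{1514}{2662559005} \approx 5.6863 \cdot 10^{-7}$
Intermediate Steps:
$\frac{1}{1205230 - \left(-553395 - d{\left(-1514,-755 \right)}\right)} = \frac{1}{1205230 + \left(\left(819912 - \frac{755}{-1514}\right) - 266517\right)} = \frac{1}{1205230 + \left(\left(819912 - - \frac{755}{1514}\right) - 266517\right)} = \frac{1}{1205230 + \left(\left(819912 + \frac{755}{1514}\right) - 266517\right)} = \frac{1}{1205230 + \left(\frac{1241347523}{1514} - 266517\right)} = \frac{1}{1205230 + \frac{837840785}{1514}} = \frac{1}{\frac{2662559005}{1514}} = \frac{1514}{2662559005}$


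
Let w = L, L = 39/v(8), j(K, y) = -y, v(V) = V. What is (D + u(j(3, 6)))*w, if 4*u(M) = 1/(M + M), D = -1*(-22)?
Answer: 13715/128 ≈ 107.15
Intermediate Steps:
L = 39/8 ≈ 4.8750
w = 39/8 ≈ 4.8750
D = 22
u(M) = 1/(8*M) (u(M) = 1/(4*(M + M)) = 1/(4*((2*M))) = (1/(2*M))/4 = 1/(8*M))
(D + u(j(3, 6)))*w = (22 + 1/(8*((-1*6))))*(39/8) = (22 + (⅛)/(-6))*(39/8) = (22 + (⅛)*(-⅙))*(39/8) = (22 - 1/48)*(39/8) = (1055/48)*(39/8) = 13715/128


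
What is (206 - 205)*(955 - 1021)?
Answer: -66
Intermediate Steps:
(206 - 205)*(955 - 1021) = 1*(-66) = -66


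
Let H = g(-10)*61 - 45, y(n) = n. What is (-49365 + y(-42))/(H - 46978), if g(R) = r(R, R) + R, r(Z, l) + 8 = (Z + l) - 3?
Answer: 16469/16508 ≈ 0.99764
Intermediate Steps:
r(Z, l) = -11 + Z + l (r(Z, l) = -8 + ((Z + l) - 3) = -8 + (-3 + Z + l) = -11 + Z + l)
g(R) = -11 + 3*R (g(R) = (-11 + R + R) + R = (-11 + 2*R) + R = -11 + 3*R)
H = -2546 (H = (-11 + 3*(-10))*61 - 45 = (-11 - 30)*61 - 45 = -41*61 - 45 = -2501 - 45 = -2546)
(-49365 + y(-42))/(H - 46978) = (-49365 - 42)/(-2546 - 46978) = -49407/(-49524) = -49407*(-1/49524) = 16469/16508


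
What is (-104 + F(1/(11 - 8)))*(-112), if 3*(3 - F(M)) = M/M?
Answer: 34048/3 ≈ 11349.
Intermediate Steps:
F(M) = 8/3 (F(M) = 3 - M/(3*M) = 3 - ⅓*1 = 3 - ⅓ = 8/3)
(-104 + F(1/(11 - 8)))*(-112) = (-104 + 8/3)*(-112) = -304/3*(-112) = 34048/3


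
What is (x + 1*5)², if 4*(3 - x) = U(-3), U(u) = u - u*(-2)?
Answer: 1681/16 ≈ 105.06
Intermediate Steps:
U(u) = 3*u (U(u) = u - (-2)*u = u + 2*u = 3*u)
x = 21/4 (x = 3 - 3*(-3)/4 = 3 - ¼*(-9) = 3 + 9/4 = 21/4 ≈ 5.2500)
(x + 1*5)² = (21/4 + 1*5)² = (21/4 + 5)² = (41/4)² = 1681/16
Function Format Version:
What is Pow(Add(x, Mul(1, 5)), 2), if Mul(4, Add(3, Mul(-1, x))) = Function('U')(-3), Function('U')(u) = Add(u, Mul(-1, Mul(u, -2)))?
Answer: Rational(1681, 16) ≈ 105.06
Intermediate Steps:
Function('U')(u) = Mul(3, u) (Function('U')(u) = Add(u, Mul(-1, Mul(-2, u))) = Add(u, Mul(2, u)) = Mul(3, u))
x = Rational(21, 4) (x = Add(3, Mul(Rational(-1, 4), Mul(3, -3))) = Add(3, Mul(Rational(-1, 4), -9)) = Add(3, Rational(9, 4)) = Rational(21, 4) ≈ 5.2500)
Pow(Add(x, Mul(1, 5)), 2) = Pow(Add(Rational(21, 4), Mul(1, 5)), 2) = Pow(Add(Rational(21, 4), 5), 2) = Pow(Rational(41, 4), 2) = Rational(1681, 16)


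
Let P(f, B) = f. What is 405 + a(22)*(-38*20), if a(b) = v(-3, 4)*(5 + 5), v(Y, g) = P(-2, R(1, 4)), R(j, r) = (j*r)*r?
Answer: 15605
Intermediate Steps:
R(j, r) = j*r²
v(Y, g) = -2
a(b) = -20 (a(b) = -2*(5 + 5) = -2*10 = -20)
405 + a(22)*(-38*20) = 405 - (-760)*20 = 405 - 20*(-760) = 405 + 15200 = 15605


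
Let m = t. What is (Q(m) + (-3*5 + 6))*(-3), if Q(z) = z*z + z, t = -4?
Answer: -9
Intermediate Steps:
m = -4
Q(z) = z + z² (Q(z) = z² + z = z + z²)
(Q(m) + (-3*5 + 6))*(-3) = (-4*(1 - 4) + (-3*5 + 6))*(-3) = (-4*(-3) + (-15 + 6))*(-3) = (12 - 9)*(-3) = 3*(-3) = -9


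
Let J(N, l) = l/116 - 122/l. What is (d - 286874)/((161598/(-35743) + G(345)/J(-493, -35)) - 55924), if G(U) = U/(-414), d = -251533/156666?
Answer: 669877561683923727/130598196397584760 ≈ 5.1293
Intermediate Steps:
d = -251533/156666 (d = -251533*1/156666 = -251533/156666 ≈ -1.6055)
J(N, l) = -122/l + l/116 (J(N, l) = l*(1/116) - 122/l = l/116 - 122/l = -122/l + l/116)
G(U) = -U/414 (G(U) = U*(-1/414) = -U/414)
(d - 286874)/((161598/(-35743) + G(345)/J(-493, -35)) - 55924) = (-251533/156666 - 286874)/((161598/(-35743) + (-1/414*345)/(-122/(-35) + (1/116)*(-35))) - 55924) = -44943653617/(156666*((161598*(-1/35743) - 5/(6*(-122*(-1/35) - 35/116))) - 55924)) = -44943653617/(156666*((-161598/35743 - 5/(6*(122/35 - 35/116))) - 55924)) = -44943653617/(156666*((-161598/35743 - 5/(6*12927/4060)) - 55924)) = -44943653617/(156666*((-161598/35743 - ⅚*4060/12927) - 55924)) = -44943653617/(156666*((-161598/35743 - 10150/38781) - 55924)) = -44943653617/(156666*(-213862048/44714493 - 55924)) = -44943653617/(156666*(-2500827168580/44714493)) = -44943653617/156666*(-44714493/2500827168580) = 669877561683923727/130598196397584760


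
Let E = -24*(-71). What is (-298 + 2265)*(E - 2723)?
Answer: -2004373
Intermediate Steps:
E = 1704
(-298 + 2265)*(E - 2723) = (-298 + 2265)*(1704 - 2723) = 1967*(-1019) = -2004373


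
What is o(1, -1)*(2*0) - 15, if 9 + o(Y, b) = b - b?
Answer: -15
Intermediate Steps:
o(Y, b) = -9 (o(Y, b) = -9 + (b - b) = -9 + 0 = -9)
o(1, -1)*(2*0) - 15 = -18*0 - 15 = -9*0 - 15 = 0 - 15 = -15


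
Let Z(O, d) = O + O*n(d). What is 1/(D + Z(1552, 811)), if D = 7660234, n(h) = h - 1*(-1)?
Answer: 1/8922010 ≈ 1.1208e-7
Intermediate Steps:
n(h) = 1 + h (n(h) = h + 1 = 1 + h)
Z(O, d) = O + O*(1 + d)
1/(D + Z(1552, 811)) = 1/(7660234 + 1552*(2 + 811)) = 1/(7660234 + 1552*813) = 1/(7660234 + 1261776) = 1/8922010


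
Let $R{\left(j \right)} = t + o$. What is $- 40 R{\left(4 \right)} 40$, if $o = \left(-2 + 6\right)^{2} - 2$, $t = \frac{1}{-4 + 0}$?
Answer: $-22000$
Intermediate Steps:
$t = - \frac{1}{4}$ ($t = \frac{1}{-4} = - \frac{1}{4} \approx -0.25$)
$o = 14$ ($o = 4^{2} - 2 = 16 - 2 = 14$)
$R{\left(j \right)} = \frac{55}{4}$ ($R{\left(j \right)} = - \frac{1}{4} + 14 = \frac{55}{4}$)
$- 40 R{\left(4 \right)} 40 = \left(-40\right) \frac{55}{4} \cdot 40 = \left(-550\right) 40 = -22000$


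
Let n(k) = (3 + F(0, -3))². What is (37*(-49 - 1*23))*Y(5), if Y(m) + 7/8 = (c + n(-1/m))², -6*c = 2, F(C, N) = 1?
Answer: -651533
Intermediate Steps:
n(k) = 16 (n(k) = (3 + 1)² = 4² = 16)
c = -⅓ (c = -⅙*2 = -⅓ ≈ -0.33333)
Y(m) = 17609/72 (Y(m) = -7/8 + (-⅓ + 16)² = -7/8 + (47/3)² = -7/8 + 2209/9 = 17609/72)
(37*(-49 - 1*23))*Y(5) = (37*(-49 - 1*23))*(17609/72) = (37*(-49 - 23))*(17609/72) = (37*(-72))*(17609/72) = -2664*17609/72 = -651533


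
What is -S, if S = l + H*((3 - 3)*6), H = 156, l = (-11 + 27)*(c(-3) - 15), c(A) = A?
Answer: 288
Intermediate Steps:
l = -288 (l = (-11 + 27)*(-3 - 15) = 16*(-18) = -288)
S = -288 (S = -288 + 156*((3 - 3)*6) = -288 + 156*(0*6) = -288 + 156*0 = -288 + 0 = -288)
-S = -1*(-288) = 288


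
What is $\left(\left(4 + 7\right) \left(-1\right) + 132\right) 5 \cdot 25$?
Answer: $15125$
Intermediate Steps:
$\left(\left(4 + 7\right) \left(-1\right) + 132\right) 5 \cdot 25 = \left(11 \left(-1\right) + 132\right) 125 = \left(-11 + 132\right) 125 = 121 \cdot 125 = 15125$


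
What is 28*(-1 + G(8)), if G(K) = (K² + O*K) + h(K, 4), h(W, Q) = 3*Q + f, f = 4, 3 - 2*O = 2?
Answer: 2324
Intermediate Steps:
O = ½ (O = 3/2 - ½*2 = 3/2 - 1 = ½ ≈ 0.50000)
h(W, Q) = 4 + 3*Q (h(W, Q) = 3*Q + 4 = 4 + 3*Q)
G(K) = 16 + K² + K/2 (G(K) = (K² + K/2) + (4 + 3*4) = (K² + K/2) + (4 + 12) = (K² + K/2) + 16 = 16 + K² + K/2)
28*(-1 + G(8)) = 28*(-1 + (16 + 8² + (½)*8)) = 28*(-1 + (16 + 64 + 4)) = 28*(-1 + 84) = 28*83 = 2324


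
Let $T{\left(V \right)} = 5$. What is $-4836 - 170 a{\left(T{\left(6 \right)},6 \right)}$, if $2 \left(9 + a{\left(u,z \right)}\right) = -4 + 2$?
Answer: $-3136$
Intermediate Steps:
$a{\left(u,z \right)} = -10$ ($a{\left(u,z \right)} = -9 + \frac{-4 + 2}{2} = -9 + \frac{1}{2} \left(-2\right) = -9 - 1 = -10$)
$-4836 - 170 a{\left(T{\left(6 \right)},6 \right)} = -4836 - 170 \left(-10\right) = -4836 - -1700 = -4836 + 1700 = -3136$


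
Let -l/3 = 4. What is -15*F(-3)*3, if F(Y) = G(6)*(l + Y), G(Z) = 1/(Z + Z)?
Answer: 225/4 ≈ 56.250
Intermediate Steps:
l = -12 (l = -3*4 = -12)
G(Z) = 1/(2*Z)
F(Y) = -1 + Y/12 (F(Y) = ((½)/6)*(-12 + Y) = ((½)*(⅙))*(-12 + Y) = (-12 + Y)/12 = -1 + Y/12)
-15*F(-3)*3 = -15*(-1 + (1/12)*(-3))*3 = -15*(-1 - ¼)*3 = -15*(-5/4)*3 = (75/4)*3 = 225/4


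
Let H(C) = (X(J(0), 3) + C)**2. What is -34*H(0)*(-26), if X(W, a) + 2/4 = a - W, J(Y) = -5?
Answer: 49725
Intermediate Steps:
X(W, a) = -1/2 + a - W (X(W, a) = -1/2 + (a - W) = -1/2 + a - W)
H(C) = (15/2 + C)**2 (H(C) = ((-1/2 + 3 - 1*(-5)) + C)**2 = ((-1/2 + 3 + 5) + C)**2 = (15/2 + C)**2)
-34*H(0)*(-26) = -17*(15 + 2*0)**2/2*(-26) = -17*(15 + 0)**2/2*(-26) = -17*15**2/2*(-26) = -17*225/2*(-26) = -34*225/4*(-26) = -3825/2*(-26) = 49725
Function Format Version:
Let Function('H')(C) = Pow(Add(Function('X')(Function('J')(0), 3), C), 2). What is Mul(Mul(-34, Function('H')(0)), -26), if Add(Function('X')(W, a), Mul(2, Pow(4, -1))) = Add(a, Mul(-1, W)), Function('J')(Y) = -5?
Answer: 49725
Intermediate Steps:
Function('X')(W, a) = Add(Rational(-1, 2), a, Mul(-1, W)) (Function('X')(W, a) = Add(Rational(-1, 2), Add(a, Mul(-1, W))) = Add(Rational(-1, 2), a, Mul(-1, W)))
Function('H')(C) = Pow(Add(Rational(15, 2), C), 2) (Function('H')(C) = Pow(Add(Add(Rational(-1, 2), 3, Mul(-1, -5)), C), 2) = Pow(Add(Add(Rational(-1, 2), 3, 5), C), 2) = Pow(Add(Rational(15, 2), C), 2))
Mul(Mul(-34, Function('H')(0)), -26) = Mul(Mul(-34, Mul(Rational(1, 4), Pow(Add(15, Mul(2, 0)), 2))), -26) = Mul(Mul(-34, Mul(Rational(1, 4), Pow(Add(15, 0), 2))), -26) = Mul(Mul(-34, Mul(Rational(1, 4), Pow(15, 2))), -26) = Mul(Mul(-34, Mul(Rational(1, 4), 225)), -26) = Mul(Mul(-34, Rational(225, 4)), -26) = Mul(Rational(-3825, 2), -26) = 49725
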